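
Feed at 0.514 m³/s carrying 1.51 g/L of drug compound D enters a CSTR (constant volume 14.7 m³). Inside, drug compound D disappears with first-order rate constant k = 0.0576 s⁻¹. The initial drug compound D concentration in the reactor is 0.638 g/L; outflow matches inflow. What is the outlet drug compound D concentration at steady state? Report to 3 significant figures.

0.570 g/L

Species balance: V dC/dt = Q C_in − Q C − k V C.
Steady state (dC/dt = 0): C_ss = Q C_in/(Q + kV) = C_in/(1 + kV/Q).
C_ss = 0.514·1.51/(0.514 + 0.0576·14.7) = 0.77614/1.3607 = 0.57039 g/L.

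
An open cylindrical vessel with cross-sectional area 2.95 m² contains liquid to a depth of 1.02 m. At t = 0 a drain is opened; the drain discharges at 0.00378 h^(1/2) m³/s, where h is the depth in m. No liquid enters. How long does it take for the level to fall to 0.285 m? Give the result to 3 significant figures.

Unsteady balance on liquid volume: A dh/dt = −0.00378 √h.
∫ h^(−1/2) dh = −(0.00378/A) ∫ dt, giving 2√h = 2√h₀ − (0.00378/A) t.
t = 2A(√h₀ − √h)/0.00378 = 2·2.95·(√1.02 − √0.285)/0.00378
  = 5.9000 × (1.0100 − 0.53385) / 0.00378 = 743.11 s.

743 s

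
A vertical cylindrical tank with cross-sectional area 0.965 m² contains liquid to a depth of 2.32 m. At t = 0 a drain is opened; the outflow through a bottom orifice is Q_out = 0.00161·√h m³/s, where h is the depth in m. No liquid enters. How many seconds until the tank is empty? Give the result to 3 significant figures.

1830 s

A dh/dt = −Q_out = −0.00161 √h.
Separate and integrate: 2(√h − √h₀) = −(0.00161/A) t.
Tank is empty when √h = 0: t_empty = 2A√h₀/0.00161.
t_empty = 2·0.965·√2.32/0.00161 = 1.9300·1.5232/0.00161 = 1825.9 s.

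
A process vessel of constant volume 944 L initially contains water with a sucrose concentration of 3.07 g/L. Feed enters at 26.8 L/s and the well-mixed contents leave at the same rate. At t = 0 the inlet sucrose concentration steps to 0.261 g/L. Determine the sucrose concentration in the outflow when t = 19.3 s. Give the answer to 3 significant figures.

1.89 g/L

Mass balance on the solute (V constant): V dC/dt = Q(C_in − C).
So dC/dt = (C_in − C)/τ with τ = V/Q = 944/26.8 = 35.224 s.
C approaches C_in exponentially: C(t) = C_in + (C₀ − C_in) e^(−t/τ).
C(19.3) = 0.261 + (3.07 − 0.261)·e^(−19.3/35.224) = 0.261 + (2.8090)·0.57815 = 1.8850 g/L.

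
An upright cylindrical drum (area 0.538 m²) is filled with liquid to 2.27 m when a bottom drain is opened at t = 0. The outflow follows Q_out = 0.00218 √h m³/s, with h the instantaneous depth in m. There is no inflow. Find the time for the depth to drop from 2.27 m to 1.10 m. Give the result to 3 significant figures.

Mass balance (ρ constant): A dh/dt = −0.00218 √h.
This is separable: 2 d(√h)/dt = −0.00218/A, so √h = √h₀ − (0.00218/(2A)) t.
t = 2A(√h₀ − √h)/0.00218 = 2·0.538·(√2.27 − √1.10)/0.00218
  = 1.0760 × (1.5067 − 1.0488) / 0.00218 = 225.98 s.

226 s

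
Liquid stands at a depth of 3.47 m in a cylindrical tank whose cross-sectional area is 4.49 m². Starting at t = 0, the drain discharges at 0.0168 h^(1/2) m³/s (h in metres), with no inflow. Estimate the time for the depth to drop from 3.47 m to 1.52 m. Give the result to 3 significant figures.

Mass balance (ρ constant): A dh/dt = −0.0168 √h.
This is separable: 2 d(√h)/dt = −0.0168/A, so √h = √h₀ − (0.0168/(2A)) t.
t = 2A(√h₀ − √h)/0.0168 = 2·4.49·(√3.47 − √1.52)/0.0168
  = 8.9800 × (1.8628 − 1.2329) / 0.0168 = 336.70 s.

337 s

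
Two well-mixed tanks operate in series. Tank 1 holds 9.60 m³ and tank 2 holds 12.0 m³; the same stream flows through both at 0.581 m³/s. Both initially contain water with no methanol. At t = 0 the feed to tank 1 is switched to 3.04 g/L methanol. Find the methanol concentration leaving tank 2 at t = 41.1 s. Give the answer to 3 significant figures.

Species balance on tank i: dCᵢ/dt = (Cᵢ₋₁ − Cᵢ)/τᵢ with τᵢ = Vᵢ/Q.
τ₁ = 9.60/0.581 = 16.523 s; τ₂ = 12.0/0.581 = 20.654 s.
Solving the cascade with C₁(0)=C₂(0)=0 gives C₂(t) = C_in[1 − (τ₁ e^(−t/τ₁) − τ₂ e^(−t/τ₂))/(τ₁ − τ₂)].
At t = 41.1: e^(−t/τ₁) = 0.083125, e^(−t/τ₂) = 0.13671.
C₂ = 3.04·[1 − (16.523·0.083125 − 20.654·0.13671)/(-4.1308)] = 3.04·0.64897 = 1.9729 g/L.

1.97 g/L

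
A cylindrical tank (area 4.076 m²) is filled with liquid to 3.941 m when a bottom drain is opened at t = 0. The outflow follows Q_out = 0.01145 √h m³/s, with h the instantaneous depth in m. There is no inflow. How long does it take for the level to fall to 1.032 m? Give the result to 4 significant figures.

690.1 s

With no inflow, A dh/dt = −0.01145 √h.
Separate and integrate: 2(√h − √h₀) = −(0.01145/A) t.
t = 2A(√h₀ − √h)/0.01145 = 2·4.076·(√3.941 − √1.032)/0.01145
  = 8.15200 × (1.98520 − 1.01587) / 0.01145 = 690.123 s.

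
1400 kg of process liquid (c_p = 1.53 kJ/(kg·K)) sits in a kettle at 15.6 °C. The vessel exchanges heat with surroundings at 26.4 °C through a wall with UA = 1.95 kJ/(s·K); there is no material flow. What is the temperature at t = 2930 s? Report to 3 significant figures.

M c_p dT/dt = −UA(T − T_amb).
dT/dt = (T_ss − T)/τ with T_ss = T_amb = 26.400 °C, τ = M c_p/UA = 1400·1.53/1.95 = 1098.5 s.
This is linear first-order; T(t) = T_ss + (T₀ − T_ss) e^(−t/τ).
T(2930) = 26.400 + (-10.800)·0.069435 = 25.650 °C.

25.7 °C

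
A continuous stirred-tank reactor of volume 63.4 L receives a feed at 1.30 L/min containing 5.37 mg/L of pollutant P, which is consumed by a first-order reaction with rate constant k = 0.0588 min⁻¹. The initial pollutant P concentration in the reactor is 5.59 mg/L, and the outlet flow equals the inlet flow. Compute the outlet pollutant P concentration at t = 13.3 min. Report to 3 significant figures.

Species balance: V dC/dt = Q C_in − Q C − k V C.
dC/dt = (Q/V) C_in − (Q/V + k) C; effective rate a = Q/V + k = 0.020505 + 0.0588 = 0.079305 min⁻¹.
C_ss = Q C_in/(Q + kV) = 1.3884 mg/L; C(t) = C_ss + (C₀ − C_ss) e^(−a t).
C(13.3) = 1.3884 + (4.2016)·e^(−0.079305·13.3) = 1.3884 + (4.2016)·0.34828 = 2.8518 mg/L.

2.85 mg/L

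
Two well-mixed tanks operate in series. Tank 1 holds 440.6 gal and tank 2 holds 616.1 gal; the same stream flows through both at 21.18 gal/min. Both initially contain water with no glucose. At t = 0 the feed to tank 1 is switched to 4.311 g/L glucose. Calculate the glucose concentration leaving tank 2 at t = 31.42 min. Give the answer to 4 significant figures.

1.562 g/L

Each tank obeys Vᵢ dCᵢ/dt = Q(Cᵢ₋₁ − Cᵢ), so τᵢ = Vᵢ/Q.
τ₁ = 440.6/21.18 = 20.8026 min; τ₂ = 616.1/21.18 = 29.0888 min.
Tank 1: C₁ = C_in(1 − e^(−t/τ₁)). Tank 2 (τ₁ ≠ τ₂): C₂ = C_in[1 − (τ₁ e^(−t/τ₁) − τ₂ e^(−t/τ₂))/(τ₁ − τ₂)].
At t = 31.42: e^(−t/τ₁) = 0.220825, e^(−t/τ₂) = 0.339547.
C₂ = 4.311·[1 − (20.8026·0.220825 − 29.0888·0.339547)/(-8.28612)] = 4.311·0.362396 = 1.56229 g/L.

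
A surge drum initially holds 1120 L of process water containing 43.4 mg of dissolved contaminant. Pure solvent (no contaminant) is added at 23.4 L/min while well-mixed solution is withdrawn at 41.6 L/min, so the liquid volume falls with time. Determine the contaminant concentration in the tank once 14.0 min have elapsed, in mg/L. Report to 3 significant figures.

Total volume: dV/dt = Q_in − Q_out = -18.200 L/min, so V(t) = 1120 − 18.200 t and V(14.0) = 865.20 L.
Solute balance: dm/dt = 0 − Q_out C = −Q_out m/V(t).
Separate: dm/m = −Q_out dt/V(t) ⇒ ln(m/m₀) = −(Q_out/(Q_in−Q_out)) ln(V/V₀).
m = m₀ (V₀/V)^(Q_out/(Q_in−Q_out)) = 43.4 × (1120/865.20)^(-2.2857) = 24.058 mg.
C = m/V = 24.058/865.20 = 0.027806 mg/L.

0.0278 mg/L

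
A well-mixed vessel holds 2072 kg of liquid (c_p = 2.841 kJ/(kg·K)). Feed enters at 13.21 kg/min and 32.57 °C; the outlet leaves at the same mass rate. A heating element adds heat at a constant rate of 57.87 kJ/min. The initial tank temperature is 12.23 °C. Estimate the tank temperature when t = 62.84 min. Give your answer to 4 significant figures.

M c_p dT/dt = ṁ c_p (T_in − T) + Q̇.
τ = M/ṁ = 156.851 min; T_ss = T_in + Q̇/(ṁ c_p) = 32.57 + 57.87/(13.21·2.841) = 34.1120 °C.
T approaches T_ss exponentially: T(t) = T_ss + (T₀ − T_ss) e^(−t/τ).
T(62.84) = 34.1120 + (-21.8820)·e^(−62.84/156.851) = 34.1120 + (-21.8820)·0.669894 = 19.4534 °C.

19.45 °C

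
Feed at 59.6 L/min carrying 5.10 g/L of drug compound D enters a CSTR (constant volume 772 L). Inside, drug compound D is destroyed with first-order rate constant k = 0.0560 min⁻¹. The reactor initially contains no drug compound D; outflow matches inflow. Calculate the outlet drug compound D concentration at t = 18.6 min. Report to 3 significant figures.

2.71 g/L

Accumulation = in − out − consumed: V dC/dt = Q C_in − Q C − k V C.
dC/dt = (Q/V) C_in − (Q/V + k) C; effective rate a = Q/V + k = 0.077202 + 0.0560 = 0.13320 min⁻¹.
C_ss = Q C_in/(Q + kV) = 2.9559 g/L; C(t) = C_ss + (C₀ − C_ss) e^(−a t).
C(18.6) = 2.9559 + (-2.9559)·e^(−0.13320·18.6) = 2.9559 + (-2.9559)·0.083948 = 2.7077 g/L.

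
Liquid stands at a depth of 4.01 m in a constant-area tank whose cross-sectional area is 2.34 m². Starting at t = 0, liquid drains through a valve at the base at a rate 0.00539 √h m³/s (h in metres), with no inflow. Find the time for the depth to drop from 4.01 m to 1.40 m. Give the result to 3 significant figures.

Mass balance (ρ constant): A dh/dt = −0.00539 √h.
∫ h^(−1/2) dh = −(0.00539/A) ∫ dt, giving 2√h = 2√h₀ − (0.00539/A) t.
t = 2A(√h₀ − √h)/0.00539 = 2·2.34·(√4.01 − √1.40)/0.00539
  = 4.6800 × (2.0025 − 1.1832) / 0.00539 = 711.36 s.

711 s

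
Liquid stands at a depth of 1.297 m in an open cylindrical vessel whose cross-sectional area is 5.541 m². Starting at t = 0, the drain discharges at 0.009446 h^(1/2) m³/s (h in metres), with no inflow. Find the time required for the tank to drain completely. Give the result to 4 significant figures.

With no inflow, A dh/dt = −0.009446 √h.
This is separable: 2 d(√h)/dt = −0.009446/A, so √h = √h₀ − (0.009446/(2A)) t.
Set h = 0: 2√h₀ = (0.009446/A) t_empty ⇒ t_empty = 2A√h₀/0.009446.
t_empty = 2·5.541·√1.297/0.009446 = 11.0820·1.13886/0.009446 = 1336.10 s.

1336 s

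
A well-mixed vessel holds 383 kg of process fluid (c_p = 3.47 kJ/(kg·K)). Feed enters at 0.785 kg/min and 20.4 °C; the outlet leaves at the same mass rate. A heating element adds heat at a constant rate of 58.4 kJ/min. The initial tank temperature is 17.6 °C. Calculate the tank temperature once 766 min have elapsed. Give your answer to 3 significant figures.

36.8 °C

First-law balance (no shaft work): M c_p dT/dt = ṁ c_p (T_in − T) + 58.4.
Rearrange: dT/dt = (T_ss − T)/τ with τ = M/ṁ = 487.90 min and T_ss = T_in + Q̇/(ṁ c_p) = 41.839 °C.
T approaches T_ss exponentially: T(t) = T_ss + (T₀ − T_ss) e^(−t/τ).
T(766) = 41.839 + (-24.239)·e^(−766/487.90) = 41.839 + (-24.239)·0.20805 = 36.797 °C.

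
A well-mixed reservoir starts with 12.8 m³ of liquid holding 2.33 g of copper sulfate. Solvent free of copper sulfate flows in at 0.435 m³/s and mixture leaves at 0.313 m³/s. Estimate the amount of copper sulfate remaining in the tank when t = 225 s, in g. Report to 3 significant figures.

0.123 g

Total volume: dV/dt = Q_in − Q_out = 0.12200 m³/s, so V(t) = 12.8 + 0.12200 t and V(225) = 40.250 m³.
Species balance (pure solvent in): dm/dt = −Q_out · m/V(t).
dm/m = −Q_out dt/(V₀ + 0.12200 t); integrating gives ln(m/m₀) = −(Q_out/(Q_in−Q_out)) ln(V/V₀).
m = m₀ (V₀/V)^(Q_out/(Q_in−Q_out)) = 2.33 × (12.8/40.250)^(2.5656) = 0.12326 g.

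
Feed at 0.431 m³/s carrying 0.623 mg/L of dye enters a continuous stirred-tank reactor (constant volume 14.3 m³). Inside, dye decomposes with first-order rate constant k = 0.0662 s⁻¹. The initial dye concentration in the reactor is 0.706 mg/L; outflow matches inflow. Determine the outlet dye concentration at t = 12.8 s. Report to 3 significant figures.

Accumulation = in − out − consumed: V dC/dt = Q C_in − Q C − k V C.
dC/dt = (Q/V) C_in − (Q/V + k) C; effective rate a = Q/V + k = 0.030140 + 0.0662 = 0.096340 s⁻¹.
C_ss = Q C_in/(Q + kV) = 0.19491 mg/L; C(t) = C_ss + (C₀ − C_ss) e^(−a t).
C(12.8) = 0.19491 + (0.51109)·e^(−0.096340·12.8) = 0.19491 + (0.51109)·0.29137 = 0.34382 mg/L.

0.344 mg/L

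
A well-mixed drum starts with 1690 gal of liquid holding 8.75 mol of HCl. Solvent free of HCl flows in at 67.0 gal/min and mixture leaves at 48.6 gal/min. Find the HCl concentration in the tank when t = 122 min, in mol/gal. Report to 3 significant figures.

0.000239 mol/gal

Let m(t) be the amount of HCl. Volume: V(t) = V₀ + (Q_in − Q_out) t = 1690 + 18.400 t; V(122) = 3934.8 gal.
No HCl enters, so dm/dt = −Q_out · (m/V).
dm/m = −Q_out dt/(V₀ + 18.400 t); integrating gives ln(m/m₀) = −(Q_out/(Q_in−Q_out)) ln(V/V₀).
m = m₀ (V₀/V)^(Q_out/(Q_in−Q_out)) = 8.75 × (1690/3934.8)^(2.6413) = 0.93876 mol.
C = m/V = 0.93876/3934.8 = 0.00023858 mol/gal.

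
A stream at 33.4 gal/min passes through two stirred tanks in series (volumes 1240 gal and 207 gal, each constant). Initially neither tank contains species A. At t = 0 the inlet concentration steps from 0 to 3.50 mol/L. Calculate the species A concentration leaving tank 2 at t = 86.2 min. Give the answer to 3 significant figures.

3.09 mol/L

Time constants: τᵢ = Vᵢ/Q for each well-mixed tank.
τ₁ = 1240/33.4 = 37.126 min; τ₂ = 207/33.4 = 6.1976 min.
Solving the cascade with C₁(0)=C₂(0)=0 gives C₂(t) = C_in[1 − (τ₁ e^(−t/τ₁) − τ₂ e^(−t/τ₂))/(τ₁ − τ₂)].
At t = 86.2: e^(−t/τ₁) = 0.098093, e^(−t/τ₂) = 9.1111e-07.
C₂ = 3.50·[1 − (37.126·0.098093 − 6.1976·9.1111e-07)/(30.928)] = 3.50·0.88225 = 3.0879 mol/L.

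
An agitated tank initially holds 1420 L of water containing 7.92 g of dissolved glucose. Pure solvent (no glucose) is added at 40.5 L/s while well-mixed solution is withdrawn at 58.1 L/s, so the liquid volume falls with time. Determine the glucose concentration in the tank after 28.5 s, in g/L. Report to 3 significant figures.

Let m(t) be the amount of glucose. Volume: V(t) = V₀ + (Q_in − Q_out) t = 1420 − 17.600 t; V(28.5) = 918.40 L.
Solute balance: dm/dt = 0 − Q_out C = −Q_out m/V(t).
dm/m = −Q_out dt/(V₀ − 17.600 t); integrating gives ln(m/m₀) = −(Q_out/(Q_in−Q_out)) ln(V/V₀).
m = m₀ (V₀/V)^(Q_out/(Q_in−Q_out)) = 7.92 × (1420/918.40)^(-3.3011) = 1.8792 g.
C = m/V = 1.8792/918.40 = 0.0020461 g/L.

0.00205 g/L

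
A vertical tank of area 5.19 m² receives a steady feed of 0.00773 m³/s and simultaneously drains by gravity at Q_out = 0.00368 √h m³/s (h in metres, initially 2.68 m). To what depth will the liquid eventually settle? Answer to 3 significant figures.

A dh/dt = Q_in − 0.00368 √h. Steady state requires inflow = outflow:
Q_in = 0.00368 √h_ss ⇒ √h_ss = 0.00773/0.00368 = 2.1005.
h_ss = 2.1005² = 4.4123 m. (Since h₀ = 2.68 m < h_ss, the level will rise toward this value.)

4.41 m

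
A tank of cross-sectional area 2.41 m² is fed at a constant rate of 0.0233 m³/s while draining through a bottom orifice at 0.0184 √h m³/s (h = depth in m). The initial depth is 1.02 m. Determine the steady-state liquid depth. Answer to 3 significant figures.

A dh/dt = Q_in − 0.0184 √h. Steady state requires inflow = outflow:
Q_in = 0.0184 √h_ss ⇒ √h_ss = 0.0233/0.0184 = 1.2663.
h_ss = 1.2663² = 1.6035 m. (Since h₀ = 1.02 m < h_ss, the level will rise toward this value.)

1.60 m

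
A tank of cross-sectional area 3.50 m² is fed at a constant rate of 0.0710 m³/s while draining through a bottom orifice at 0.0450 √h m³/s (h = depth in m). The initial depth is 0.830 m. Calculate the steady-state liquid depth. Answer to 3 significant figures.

2.49 m

A dh/dt = Q_in − 0.0450 √h. Steady state requires inflow = outflow:
Q_in = 0.0450 √h_ss ⇒ √h_ss = 0.0710/0.0450 = 1.5778.
h_ss = 1.5778² = 2.4894 m. (Since h₀ = 0.830 m < h_ss, the level will rise toward this value.)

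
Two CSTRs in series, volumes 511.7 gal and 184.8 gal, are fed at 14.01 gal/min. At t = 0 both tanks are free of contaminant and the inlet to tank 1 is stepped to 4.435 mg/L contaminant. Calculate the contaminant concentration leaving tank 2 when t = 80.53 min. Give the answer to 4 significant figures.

3.675 mg/L

Species balance on tank i: dCᵢ/dt = (Cᵢ₋₁ − Cᵢ)/τᵢ with τᵢ = Vᵢ/Q.
τ₁ = 511.7/14.01 = 36.5239 min; τ₂ = 184.8/14.01 = 13.1906 min.
Solving the cascade with C₁(0)=C₂(0)=0 gives C₂(t) = C_in[1 − (τ₁ e^(−t/τ₁) − τ₂ e^(−t/τ₂))/(τ₁ − τ₂)].
At t = 80.53: e^(−t/τ₁) = 0.110266, e^(−t/τ₂) = 0.00223142.
C₂ = 4.435·[1 − (36.5239·0.110266 − 13.1906·0.00223142)/(23.3333)] = 4.435·0.828660 = 3.67511 mg/L.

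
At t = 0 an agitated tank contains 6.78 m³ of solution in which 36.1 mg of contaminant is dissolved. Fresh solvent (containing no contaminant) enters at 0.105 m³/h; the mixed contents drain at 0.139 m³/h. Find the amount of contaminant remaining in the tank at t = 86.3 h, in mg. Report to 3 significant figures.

Let m(t) be the amount of contaminant. Volume: V(t) = V₀ + (Q_in − Q_out) t = 6.78 − 0.034000 t; V(86.3) = 3.8458 m³.
Solute balance: dm/dt = 0 − Q_out C = −Q_out m/V(t).
Separate: dm/m = −Q_out dt/V(t) ⇒ ln(m/m₀) = −(Q_out/(Q_in−Q_out)) ln(V/V₀).
m = m₀ (V₀/V)^(Q_out/(Q_in−Q_out)) = 36.1 × (6.78/3.8458)^(-4.0882) = 3.5547 mg.

3.55 mg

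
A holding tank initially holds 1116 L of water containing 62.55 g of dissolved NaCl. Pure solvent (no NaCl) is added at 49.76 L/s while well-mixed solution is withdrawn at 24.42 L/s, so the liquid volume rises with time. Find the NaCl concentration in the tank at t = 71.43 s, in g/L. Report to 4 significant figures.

0.008444 g/L

Total volume: dV/dt = Q_in − Q_out = 25.3400 L/s, so V(t) = 1116 + 25.3400 t and V(71.43) = 2926.04 L.
Species balance (pure solvent in): dm/dt = −Q_out · m/V(t).
dm/m = −Q_out dt/(V₀ + 25.3400 t); integrating gives ln(m/m₀) = −(Q_out/(Q_in−Q_out)) ln(V/V₀).
m = m₀ (V₀/V)^(Q_out/(Q_in−Q_out)) = 62.55 × (1116/2926.04)^(0.963694) = 24.7064 g.
C = m/V = 24.7064/2926.04 = 0.00844365 g/L.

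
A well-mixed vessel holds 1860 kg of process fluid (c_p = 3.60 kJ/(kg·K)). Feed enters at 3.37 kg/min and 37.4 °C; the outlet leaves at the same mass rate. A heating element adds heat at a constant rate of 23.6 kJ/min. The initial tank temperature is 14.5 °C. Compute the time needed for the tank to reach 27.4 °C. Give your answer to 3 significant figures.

404 min

First-law balance (no shaft work): M c_p dT/dt = ṁ c_p (T_in − T) + 23.6.
τ = M/ṁ = 551.93 min; T_ss = T_in + Q̇/(ṁ c_p) = 39.345 °C.
T(t) = T_ss + (T₀ − T_ss) e^(−t/τ). Set T = 27.4:
e^(−t/τ) = (27.4 − 39.345)/(14.5 − 39.345) = 0.48079
t = −551.93 · ln(0.48079) = 404.20 min.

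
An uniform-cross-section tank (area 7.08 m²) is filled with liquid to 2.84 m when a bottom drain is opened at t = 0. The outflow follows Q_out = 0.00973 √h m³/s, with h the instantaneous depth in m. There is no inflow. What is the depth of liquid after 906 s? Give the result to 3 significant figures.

1.13 m

Mass balance (ρ constant): A dh/dt = −0.00973 √h.
Separate and integrate: 2(√h − √h₀) = −(0.00973/A) t.
√h = √2.84 − 0.00973·906/(2·7.08) = 1.6852 − 0.62256 = 1.0627.
h = 1.0627² = 1.1293 m.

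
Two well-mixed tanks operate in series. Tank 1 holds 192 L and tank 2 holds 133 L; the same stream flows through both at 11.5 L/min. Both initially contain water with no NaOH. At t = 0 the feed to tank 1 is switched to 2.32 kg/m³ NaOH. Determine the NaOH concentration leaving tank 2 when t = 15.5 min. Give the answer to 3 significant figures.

0.705 kg/m³

Time constants: τᵢ = Vᵢ/Q for each well-mixed tank.
τ₁ = 192/11.5 = 16.696 min; τ₂ = 133/11.5 = 11.565 min.
Tank 1: C₁ = C_in(1 − e^(−t/τ₁)). Tank 2 (τ₁ ≠ τ₂): C₂ = C_in[1 − (τ₁ e^(−t/τ₁) − τ₂ e^(−t/τ₂))/(τ₁ − τ₂)].
At t = 15.5: e^(−t/τ₁) = 0.39519, e^(−t/τ₂) = 0.26179.
C₂ = 2.32·[1 − (16.696·0.39519 − 11.565·0.26179)/(5.1304)] = 2.32·0.30408 = 0.70547 kg/m³.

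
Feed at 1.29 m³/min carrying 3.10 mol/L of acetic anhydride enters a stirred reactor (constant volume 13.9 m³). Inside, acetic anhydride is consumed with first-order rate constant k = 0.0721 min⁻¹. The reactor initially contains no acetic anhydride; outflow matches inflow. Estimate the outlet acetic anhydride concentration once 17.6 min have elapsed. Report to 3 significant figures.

Accumulation = in − out − consumed: V dC/dt = Q C_in − Q C − k V C.
This is linear with rate a = Q/V + k = 0.16491 min⁻¹.
C_ss = Q C_in/(Q + kV) = 1.7446 mol/L; C(t) = C_ss + (C₀ − C_ss) e^(−a t).
C(17.6) = 1.7446 + (-1.7446)·e^(−0.16491·17.6) = 1.7446 + (-1.7446)·0.054895 = 1.6488 mol/L.

1.65 mol/L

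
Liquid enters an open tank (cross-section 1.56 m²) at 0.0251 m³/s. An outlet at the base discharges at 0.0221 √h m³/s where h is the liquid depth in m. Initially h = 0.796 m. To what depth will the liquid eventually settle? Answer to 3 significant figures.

1.29 m

Level balance: A dh/dt = 0.0251 − 0.0221 √h. Setting dh/dt = 0:
Q_in = 0.0221 √h_ss ⇒ √h_ss = 0.0251/0.0221 = 1.1357.
h_ss = 1.1357² = 1.2899 m. (Since h₀ = 0.796 m < h_ss, the level will rise toward this value.)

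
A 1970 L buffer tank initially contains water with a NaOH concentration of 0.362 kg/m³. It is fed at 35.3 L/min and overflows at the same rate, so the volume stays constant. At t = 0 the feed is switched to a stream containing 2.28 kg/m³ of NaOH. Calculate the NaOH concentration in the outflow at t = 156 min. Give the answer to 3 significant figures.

2.16 kg/m³

Unsteady species balance (constant V, well mixed): V dC/dt = Q(C_in − C).
Rewrite as dC/dt + C/τ = C_in/τ, τ = V/Q = 55.807 min.
Integrating: C(t) = C_in + (C₀ − C_in) e^(−t/τ).
C(156) = 2.28 + (0.362 − 2.28)·e^(−156/55.807) = 2.28 + (-1.9180)·0.061095 = 2.1628 kg/m³.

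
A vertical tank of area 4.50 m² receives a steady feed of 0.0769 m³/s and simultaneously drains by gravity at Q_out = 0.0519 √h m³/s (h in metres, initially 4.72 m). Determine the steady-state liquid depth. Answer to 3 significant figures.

Level balance: A dh/dt = 0.0769 − 0.0519 √h. Setting dh/dt = 0:
Q_in = 0.0519 √h_ss ⇒ √h_ss = 0.0769/0.0519 = 1.4817.
h_ss = 1.4817² = 2.1954 m. (Since h₀ = 4.72 m > h_ss, the level will fall toward this value.)

2.20 m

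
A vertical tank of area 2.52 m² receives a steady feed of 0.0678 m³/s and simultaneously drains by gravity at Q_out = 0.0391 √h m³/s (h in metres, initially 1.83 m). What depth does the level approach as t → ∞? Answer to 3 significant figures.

3.01 m

Level balance: A dh/dt = 0.0678 − 0.0391 √h. Setting dh/dt = 0:
Q_in = 0.0391 √h_ss ⇒ √h_ss = 0.0678/0.0391 = 1.7340.
h_ss = 1.7340² = 3.0068 m. (Since h₀ = 1.83 m < h_ss, the level will rise toward this value.)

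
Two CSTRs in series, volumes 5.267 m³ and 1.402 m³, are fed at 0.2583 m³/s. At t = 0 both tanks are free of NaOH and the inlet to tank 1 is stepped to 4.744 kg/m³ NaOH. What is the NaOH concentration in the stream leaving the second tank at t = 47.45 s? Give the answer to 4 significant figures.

Time constants: τᵢ = Vᵢ/Q for each well-mixed tank.
τ₁ = 5.267/0.2583 = 20.3910 s; τ₂ = 1.402/0.2583 = 5.42780 s.
Tank 1: C₁ = C_in(1 − e^(−t/τ₁)). Tank 2 (τ₁ ≠ τ₂): C₂ = C_in[1 − (τ₁ e^(−t/τ₁) − τ₂ e^(−t/τ₂))/(τ₁ − τ₂)].
At t = 47.45: e^(−t/τ₁) = 0.0975876, e^(−t/τ₂) = 0.000159728.
C₂ = 4.744·[1 − (20.3910·0.0975876 − 5.42780·0.000159728)/(14.9632)] = 4.744·0.867071 = 4.11339 kg/m³.

4.113 kg/m³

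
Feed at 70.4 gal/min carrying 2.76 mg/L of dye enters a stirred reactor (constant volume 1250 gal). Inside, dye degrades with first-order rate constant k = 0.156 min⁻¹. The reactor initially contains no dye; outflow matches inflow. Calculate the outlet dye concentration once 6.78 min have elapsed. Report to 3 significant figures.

0.559 mg/L

Accumulation = in − out − consumed: V dC/dt = Q C_in − Q C − k V C.
This is linear with rate a = Q/V + k = 0.21232 min⁻¹.
C_ss = Q C_in/(Q + kV) = 0.73212 mg/L; C(t) = C_ss + (C₀ − C_ss) e^(−a t).
C(6.78) = 0.73212 + (-0.73212)·e^(−0.21232·6.78) = 0.73212 + (-0.73212)·0.23704 = 0.55858 mg/L.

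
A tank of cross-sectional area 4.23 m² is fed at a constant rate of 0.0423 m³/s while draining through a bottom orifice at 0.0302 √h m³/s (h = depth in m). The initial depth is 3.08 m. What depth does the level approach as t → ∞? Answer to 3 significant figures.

A dh/dt = Q_in − 0.0302 √h. Steady state requires inflow = outflow:
Q_in = 0.0302 √h_ss ⇒ √h_ss = 0.0423/0.0302 = 1.4007.
h_ss = 1.4007² = 1.9619 m. (Since h₀ = 3.08 m > h_ss, the level will fall toward this value.)

1.96 m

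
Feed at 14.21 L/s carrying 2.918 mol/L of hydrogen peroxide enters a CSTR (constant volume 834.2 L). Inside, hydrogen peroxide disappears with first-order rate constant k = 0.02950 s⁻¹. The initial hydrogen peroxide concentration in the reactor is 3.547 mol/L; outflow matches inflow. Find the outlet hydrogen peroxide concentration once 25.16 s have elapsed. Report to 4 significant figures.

Accumulation = in − out − consumed: V dC/dt = Q C_in − Q C − k V C.
This is linear with rate a = Q/V + k = 0.0465343 s⁻¹.
C_ss = Q C_in/(Q + kV) = 1.06816 mol/L; C(t) = C_ss + (C₀ − C_ss) e^(−a t).
C(25.16) = 1.06816 + (2.47884)·e^(−0.0465343·25.16) = 1.06816 + (2.47884)·0.310118 = 1.83689 mol/L.

1.837 mol/L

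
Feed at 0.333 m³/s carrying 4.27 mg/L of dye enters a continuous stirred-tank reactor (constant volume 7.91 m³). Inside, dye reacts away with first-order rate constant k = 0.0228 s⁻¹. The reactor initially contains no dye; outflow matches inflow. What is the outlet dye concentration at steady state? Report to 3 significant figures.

2.77 mg/L

Accumulation = in − out − consumed: V dC/dt = Q C_in − Q C − k V C.
Steady state (dC/dt = 0): C_ss = Q C_in/(Q + kV) = C_in/(1 + kV/Q).
C_ss = 0.333·4.27/(0.333 + 0.0228·7.91) = 1.4219/0.51335 = 2.7699 mg/L.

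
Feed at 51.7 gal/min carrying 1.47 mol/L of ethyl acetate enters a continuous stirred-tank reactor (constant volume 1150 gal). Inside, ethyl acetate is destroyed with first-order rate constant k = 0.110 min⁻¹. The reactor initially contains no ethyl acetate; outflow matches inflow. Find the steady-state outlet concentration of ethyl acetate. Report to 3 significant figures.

0.426 mol/L

Species balance: V dC/dt = Q C_in − Q C − k V C.
At steady state: 0 = Q C_in − (Q + kV) C_ss, so C_ss = Q C_in/(Q + kV).
C_ss = 51.7·1.47/(51.7 + 0.110·1150) = 75.999/178.20 = 0.42648 mol/L.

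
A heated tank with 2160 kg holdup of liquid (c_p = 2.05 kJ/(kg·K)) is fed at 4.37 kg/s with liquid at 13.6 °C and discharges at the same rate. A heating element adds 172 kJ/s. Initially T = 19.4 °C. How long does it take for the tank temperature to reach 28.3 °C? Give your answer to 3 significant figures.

539 s

Energy balance: M c_p dT/dt = ṁ c_p (T_in − T) + 172.
τ = M/ṁ = 494.28 s; T_ss = T_in + Q̇/(ṁ c_p) = 32.800 °C.
T(t) = T_ss + (T₀ − T_ss) e^(−t/τ). Set T = 28.3:
e^(−t/τ) = (28.3 − 32.800)/(19.4 − 32.800) = 0.33580
t = −494.28 · ln(0.33580) = 539.37 s.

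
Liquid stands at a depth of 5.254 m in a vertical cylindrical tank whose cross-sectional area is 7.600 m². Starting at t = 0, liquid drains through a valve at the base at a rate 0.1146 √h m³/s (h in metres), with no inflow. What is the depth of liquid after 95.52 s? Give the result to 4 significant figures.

2.471 m

A dh/dt = −Q_out = −0.1146 √h.
Separate and integrate: 2(√h − √h₀) = −(0.1146/A) t.
√h = √5.254 − 0.1146·95.52/(2·7.600) = 2.29216 − 0.720171 = 1.57199.
h = 1.57199² = 2.47115 m.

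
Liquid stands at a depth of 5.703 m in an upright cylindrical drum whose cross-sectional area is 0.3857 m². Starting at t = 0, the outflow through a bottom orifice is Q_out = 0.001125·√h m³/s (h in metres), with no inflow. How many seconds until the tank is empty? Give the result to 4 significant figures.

1637 s

Mass balance (ρ constant): A dh/dt = −0.001125 √h.
Separate and integrate: 2(√h − √h₀) = −(0.001125/A) t.
Set h = 0: 2√h₀ = (0.001125/A) t_empty ⇒ t_empty = 2A√h₀/0.001125.
t_empty = 2·0.3857·√5.703/0.001125 = 0.771400·2.38810/0.001125 = 1637.49 s.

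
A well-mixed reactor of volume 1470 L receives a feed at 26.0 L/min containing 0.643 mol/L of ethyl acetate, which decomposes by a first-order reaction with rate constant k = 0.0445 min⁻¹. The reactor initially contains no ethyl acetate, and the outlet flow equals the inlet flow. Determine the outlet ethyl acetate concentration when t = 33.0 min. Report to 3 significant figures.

Accumulation = in − out − consumed: V dC/dt = Q C_in − Q C − k V C.
This is linear with rate a = Q/V + k = 0.062187 min⁻¹.
C_ss = Q C_in/(Q + kV) = 0.18288 mol/L; C(t) = C_ss + (C₀ − C_ss) e^(−a t).
C(33.0) = 0.18288 + (-0.18288)·e^(−0.062187·33.0) = 0.18288 + (-0.18288)·0.12846 = 0.15939 mol/L.

0.159 mol/L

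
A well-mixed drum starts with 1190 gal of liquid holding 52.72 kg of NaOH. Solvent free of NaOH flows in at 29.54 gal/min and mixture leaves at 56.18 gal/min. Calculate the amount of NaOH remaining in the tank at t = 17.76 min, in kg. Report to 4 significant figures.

18.11 kg

Let m(t) be the amount of NaOH. Volume: V(t) = V₀ + (Q_in − Q_out) t = 1190 − 26.6400 t; V(17.76) = 716.874 gal.
Solute balance: dm/dt = 0 − Q_out C = −Q_out m/V(t).
dm/m = −Q_out dt/(V₀ − 26.6400 t); integrating gives ln(m/m₀) = −(Q_out/(Q_in−Q_out)) ln(V/V₀).
m = m₀ (V₀/V)^(Q_out/(Q_in−Q_out)) = 52.72 × (1190/716.874)^(-2.10886) = 18.1053 kg.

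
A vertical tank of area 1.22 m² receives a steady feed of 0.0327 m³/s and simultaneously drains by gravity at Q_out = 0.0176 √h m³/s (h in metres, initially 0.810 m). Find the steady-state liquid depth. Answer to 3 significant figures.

3.45 m

A dh/dt = Q_in − 0.0176 √h. Steady state requires inflow = outflow:
Q_in = 0.0176 √h_ss ⇒ √h_ss = 0.0327/0.0176 = 1.8580.
h_ss = 1.8580² = 3.4520 m. (Since h₀ = 0.810 m < h_ss, the level will rise toward this value.)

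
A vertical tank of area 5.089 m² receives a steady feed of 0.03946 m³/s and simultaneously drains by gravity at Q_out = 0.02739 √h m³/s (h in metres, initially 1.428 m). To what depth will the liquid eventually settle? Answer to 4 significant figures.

Mass balance (ρ constant): A dh/dt = Q_in − 0.02739 √h. At steady state dh/dt = 0:
Q_in = 0.02739 √h_ss ⇒ √h_ss = 0.03946/0.02739 = 1.44067.
h_ss = 1.44067² = 2.07554 m. (Since h₀ = 1.428 m < h_ss, the level will rise toward this value.)

2.076 m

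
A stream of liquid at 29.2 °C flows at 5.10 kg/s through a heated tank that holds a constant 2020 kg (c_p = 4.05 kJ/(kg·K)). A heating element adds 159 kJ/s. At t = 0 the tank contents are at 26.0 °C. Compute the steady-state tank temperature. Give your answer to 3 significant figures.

M c_p dT/dt = ṁ c_p (T_in − T) + Q̇.
At steady state dT/dt = 0 ⇒ T_ss = T_in + Q̇/(ṁ c_p) = 29.2 + 159/(5.10·4.05) = 36.898 °C.

36.9 °C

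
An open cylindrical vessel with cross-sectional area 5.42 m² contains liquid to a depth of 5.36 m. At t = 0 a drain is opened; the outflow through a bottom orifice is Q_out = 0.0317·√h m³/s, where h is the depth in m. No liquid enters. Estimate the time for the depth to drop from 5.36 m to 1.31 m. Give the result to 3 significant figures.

A dh/dt = −Q_out = −0.0317 √h.
∫ h^(−1/2) dh = −(0.0317/A) ∫ dt, giving 2√h = 2√h₀ − (0.0317/A) t.
t = 2A(√h₀ − √h)/0.0317 = 2·5.42·(√5.36 − √1.31)/0.0317
  = 10.840 × (2.3152 − 1.1446) / 0.0317 = 400.30 s.

400 s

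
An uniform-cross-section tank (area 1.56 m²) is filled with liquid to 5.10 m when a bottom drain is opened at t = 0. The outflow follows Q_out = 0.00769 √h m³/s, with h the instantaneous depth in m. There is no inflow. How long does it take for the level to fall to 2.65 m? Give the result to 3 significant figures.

256 s

Mass balance (ρ constant): A dh/dt = −0.00769 √h.
This is separable: 2 d(√h)/dt = −0.00769/A, so √h = √h₀ − (0.00769/(2A)) t.
t = 2A(√h₀ − √h)/0.00769 = 2·1.56·(√5.10 − √2.65)/0.00769
  = 3.1200 × (2.2583 − 1.6279) / 0.00769 = 255.78 s.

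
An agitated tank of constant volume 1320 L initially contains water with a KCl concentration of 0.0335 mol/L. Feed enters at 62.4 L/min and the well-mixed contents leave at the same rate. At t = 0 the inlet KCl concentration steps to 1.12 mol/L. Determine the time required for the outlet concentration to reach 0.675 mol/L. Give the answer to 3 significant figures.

18.9 min

Species balance: V dC/dt = Q(C_in − C) ⇒ τ = V/Q = 21.154 min.
C(t) = C_in + (C₀ − C_in) e^(−t/τ). Set C = 0.675 and solve for t:
e^(−t/τ) = (C − C_in)/(C₀ − C_in) = (0.675 − 1.12)/(0.0335 − 1.12) = 0.40957
t = −τ ln(…) = 21.154 × 0.89264 = 18.883 min.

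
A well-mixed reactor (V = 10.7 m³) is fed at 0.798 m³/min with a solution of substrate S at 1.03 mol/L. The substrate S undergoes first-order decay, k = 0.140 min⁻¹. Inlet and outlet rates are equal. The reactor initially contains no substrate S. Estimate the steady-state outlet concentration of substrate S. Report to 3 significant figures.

Species balance: V dC/dt = Q C_in − Q C − k V C.
Steady state (dC/dt = 0): C_ss = Q C_in/(Q + kV) = C_in/(1 + kV/Q).
C_ss = 0.798·1.03/(0.798 + 0.140·10.7) = 0.82194/2.2960 = 0.35799 mol/L.

0.358 mol/L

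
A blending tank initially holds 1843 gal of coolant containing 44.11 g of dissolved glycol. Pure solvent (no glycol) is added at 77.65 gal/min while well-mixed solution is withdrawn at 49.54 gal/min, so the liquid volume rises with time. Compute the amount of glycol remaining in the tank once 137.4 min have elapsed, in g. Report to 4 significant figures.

6.021 g

Let m(t) be the amount of glycol. Volume: V(t) = V₀ + (Q_in − Q_out) t = 1843 + 28.1100 t; V(137.4) = 5705.31 gal.
Solute balance: dm/dt = 0 − Q_out C = −Q_out m/V(t).
dm/m = −Q_out dt/(V₀ + 28.1100 t); integrating gives ln(m/m₀) = −(Q_out/(Q_in−Q_out)) ln(V/V₀).
m = m₀ (V₀/V)^(Q_out/(Q_in−Q_out)) = 44.11 × (1843/5705.31)^(1.76236) = 6.02075 g.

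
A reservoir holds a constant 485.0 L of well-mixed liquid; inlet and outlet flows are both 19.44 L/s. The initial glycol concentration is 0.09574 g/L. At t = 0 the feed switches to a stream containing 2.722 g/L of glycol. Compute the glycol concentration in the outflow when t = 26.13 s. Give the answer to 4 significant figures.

1.801 g/L

Transient balance on the dissolved component: V dC/dt = Q(C_in − C).
Time constant τ = V/Q = 485.0/19.44 = 24.9486 s.
Integrating: C(t) = C_in + (C₀ − C_in) e^(−t/τ).
C(26.13) = 2.722 + (0.09574 − 2.722)·e^(−26.13/24.9486) = 2.722 + (-2.62626)·0.350865 = 1.80054 g/L.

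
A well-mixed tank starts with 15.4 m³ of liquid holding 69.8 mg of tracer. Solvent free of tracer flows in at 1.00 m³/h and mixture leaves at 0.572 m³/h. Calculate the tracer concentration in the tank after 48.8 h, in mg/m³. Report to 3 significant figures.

0.612 mg/m³

Let m(t) be the amount of tracer. Volume: V(t) = V₀ + (Q_in − Q_out) t = 15.4 + 0.42800 t; V(48.8) = 36.286 m³.
Solute balance: dm/dt = 0 − Q_out C = −Q_out m/V(t).
Separate: dm/m = −Q_out dt/V(t) ⇒ ln(m/m₀) = −(Q_out/(Q_in−Q_out)) ln(V/V₀).
m = m₀ (V₀/V)^(Q_out/(Q_in−Q_out)) = 69.8 × (15.4/36.286)^(1.3364) = 22.202 mg.
C = m/V = 22.202/36.286 = 0.61186 mg/m³.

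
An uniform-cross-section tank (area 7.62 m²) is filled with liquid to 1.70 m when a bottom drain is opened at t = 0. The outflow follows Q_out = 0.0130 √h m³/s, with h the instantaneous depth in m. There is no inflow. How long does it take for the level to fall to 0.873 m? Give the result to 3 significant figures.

Mass balance (ρ constant): A dh/dt = −0.0130 √h.
This is separable: 2 d(√h)/dt = −0.0130/A, so √h = √h₀ − (0.0130/(2A)) t.
t = 2A(√h₀ − √h)/0.0130 = 2·7.62·(√1.70 − √0.873)/0.0130
  = 15.240 × (1.3038 − 0.93434) / 0.0130 = 433.16 s.

433 s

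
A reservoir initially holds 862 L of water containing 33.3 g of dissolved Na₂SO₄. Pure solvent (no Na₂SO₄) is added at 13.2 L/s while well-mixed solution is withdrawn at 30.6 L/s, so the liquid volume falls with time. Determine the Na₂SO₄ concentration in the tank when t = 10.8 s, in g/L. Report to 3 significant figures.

Total volume: dV/dt = Q_in − Q_out = -17.400 L/s, so V(t) = 862 − 17.400 t and V(10.8) = 674.08 L.
Species balance (pure solvent in): dm/dt = −Q_out · m/V(t).
Separate: dm/m = −Q_out dt/V(t) ⇒ ln(m/m₀) = −(Q_out/(Q_in−Q_out)) ln(V/V₀).
m = m₀ (V₀/V)^(Q_out/(Q_in−Q_out)) = 33.3 × (862/674.08)^(-1.7586) = 21.609 g.
C = m/V = 21.609/674.08 = 0.032057 g/L.

0.0321 g/L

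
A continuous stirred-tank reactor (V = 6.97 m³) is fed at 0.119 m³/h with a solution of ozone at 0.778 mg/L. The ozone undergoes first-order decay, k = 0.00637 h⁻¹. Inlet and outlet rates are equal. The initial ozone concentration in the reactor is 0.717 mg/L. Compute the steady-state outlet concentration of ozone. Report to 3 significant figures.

Accumulation = in − out − consumed: V dC/dt = Q C_in − Q C − k V C.
At steady state: 0 = Q C_in − (Q + kV) C_ss, so C_ss = Q C_in/(Q + kV).
C_ss = 0.119·0.778/(0.119 + 0.00637·6.97) = 0.092582/0.16340 = 0.56660 mg/L.

0.567 mg/L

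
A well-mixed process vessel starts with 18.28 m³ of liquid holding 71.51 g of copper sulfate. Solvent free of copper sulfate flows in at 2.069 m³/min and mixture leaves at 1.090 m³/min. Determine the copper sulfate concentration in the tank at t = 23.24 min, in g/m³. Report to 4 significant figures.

Total volume: dV/dt = Q_in − Q_out = 0.979000 m³/min, so V(t) = 18.28 + 0.979000 t and V(23.24) = 41.0320 m³.
Solute balance: dm/dt = 0 − Q_out C = −Q_out m/V(t).
dm/m = −Q_out dt/(V₀ + 0.979000 t); integrating gives ln(m/m₀) = −(Q_out/(Q_in−Q_out)) ln(V/V₀).
m = m₀ (V₀/V)^(Q_out/(Q_in−Q_out)) = 71.51 × (18.28/41.0320)^(1.11338) = 29.0675 g.
C = m/V = 29.0675/41.0320 = 0.708411 g/m³.

0.7084 g/m³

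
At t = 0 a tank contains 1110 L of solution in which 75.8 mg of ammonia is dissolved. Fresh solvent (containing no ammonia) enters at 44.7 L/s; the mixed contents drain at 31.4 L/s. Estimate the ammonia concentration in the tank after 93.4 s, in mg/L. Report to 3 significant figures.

0.00547 mg/L

Total volume: dV/dt = Q_in − Q_out = 13.300 L/s, so V(t) = 1110 + 13.300 t and V(93.4) = 2352.2 L.
No ammonia enters, so dm/dt = −Q_out · (m/V).
Separate: dm/m = −Q_out dt/V(t) ⇒ ln(m/m₀) = −(Q_out/(Q_in−Q_out)) ln(V/V₀).
m = m₀ (V₀/V)^(Q_out/(Q_in−Q_out)) = 75.8 × (1110/2352.2)^(2.3609) = 12.872 mg.
C = m/V = 12.872/2352.2 = 0.0054723 mg/L.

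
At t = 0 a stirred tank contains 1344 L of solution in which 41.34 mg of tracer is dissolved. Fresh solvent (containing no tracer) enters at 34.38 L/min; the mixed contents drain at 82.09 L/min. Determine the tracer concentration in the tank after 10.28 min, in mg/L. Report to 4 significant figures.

0.02218 mg/L

Total volume: dV/dt = Q_in − Q_out = -47.7100 L/min, so V(t) = 1344 − 47.7100 t and V(10.28) = 853.541 L.
No tracer enters, so dm/dt = −Q_out · (m/V).
dm/m = −Q_out dt/(V₀ − 47.7100 t); integrating gives ln(m/m₀) = −(Q_out/(Q_in−Q_out)) ln(V/V₀).
m = m₀ (V₀/V)^(Q_out/(Q_in−Q_out)) = 41.34 × (1344/853.541)^(-1.72060) = 18.9283 mg.
C = m/V = 18.9283/853.541 = 0.0221762 mg/L.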